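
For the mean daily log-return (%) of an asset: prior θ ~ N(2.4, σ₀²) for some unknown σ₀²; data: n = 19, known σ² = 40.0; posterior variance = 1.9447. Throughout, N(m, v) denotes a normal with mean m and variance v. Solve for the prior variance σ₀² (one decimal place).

Posterior precision equals prior precision plus data precision: 1/σ_n² = 1/σ₀² + n/σ².
So 1/σ₀² = 1/1.9447 − 19/40.0 = 0.514218 − 0.475000 = 0.039218.
Hence σ₀² = 1/0.039218 ≈ 25.5.

σ₀² = 25.5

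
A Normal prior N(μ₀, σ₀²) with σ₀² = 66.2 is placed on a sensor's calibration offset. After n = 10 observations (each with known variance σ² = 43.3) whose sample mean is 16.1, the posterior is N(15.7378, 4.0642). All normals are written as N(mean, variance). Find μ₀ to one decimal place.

With known observation variance, the Normal–Normal posterior has precision τ_n = τ₀ + n/σ² and mean μ_n = (τ₀μ₀ + (n/σ²)x̄)/τ_n.
Here τ₀ = 1/66.2 = 0.015106 and τ_data = 10/43.3 = 0.230947, so τ_n = 0.246053.
Rearranging for μ₀: μ₀ = (μ_n·τ_n − τ_data·x̄)/τ₀ = (15.7378·0.246053 − 0.230947·16.1) / 0.015106 = 0.154086/0.015106 ≈ 10.2.

μ₀ = 10.2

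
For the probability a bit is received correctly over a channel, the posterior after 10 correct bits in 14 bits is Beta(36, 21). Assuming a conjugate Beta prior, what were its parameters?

Beta is conjugate to the binomial likelihood: posterior = Beta(α+s, β+f).
So α = 36 − 10 = 26 and β = 21 − 4 = 17.

Beta(26, 17)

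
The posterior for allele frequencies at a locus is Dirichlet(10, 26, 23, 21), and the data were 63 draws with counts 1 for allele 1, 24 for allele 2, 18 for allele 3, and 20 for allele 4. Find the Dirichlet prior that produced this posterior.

Dirichlet(9, 2, 5, 1)

For a Dirichlet(α) prior with multinomial counts c, the posterior is Dirichlet(α + c) componentwise.
Subtract each count from the matching posterior parameter: 10−1=9, 26−24=2, 23−18=5, 21−20=1.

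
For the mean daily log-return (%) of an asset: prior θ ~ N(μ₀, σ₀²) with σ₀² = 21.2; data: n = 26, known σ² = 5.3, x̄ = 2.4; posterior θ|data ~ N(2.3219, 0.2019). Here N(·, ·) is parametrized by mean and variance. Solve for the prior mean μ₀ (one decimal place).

The posterior mean is a precision-weighted average: μ_n = (τ₀μ₀ + τ_data·x̄)/(τ₀+τ_data), with τ₀=1/σ₀² and τ_data=n/σ².
Here τ₀ = 1/21.2 = 0.047170 and τ_data = 26/5.3 = 4.905660, so τ_n = 4.952830.
Rearranging for μ₀: μ₀ = (μ_n·τ_n − τ_data·x̄)/τ₀ = (2.3219·4.952830 − 4.905660·2.4) / 0.047170 = -0.273608/0.047170 ≈ -5.8.

μ₀ = -5.8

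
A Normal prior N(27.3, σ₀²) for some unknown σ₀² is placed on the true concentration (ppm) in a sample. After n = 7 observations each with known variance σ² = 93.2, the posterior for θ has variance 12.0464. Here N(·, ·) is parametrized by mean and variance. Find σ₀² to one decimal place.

σ₀² = 126.5

Posterior precision equals prior precision plus data precision: 1/σ_n² = 1/σ₀² + n/σ².
So 1/σ₀² = 1/12.0464 − 7/93.2 = 0.083012 − 0.075107 = 0.007905.
Hence σ₀² = 1/0.007905 ≈ 126.5.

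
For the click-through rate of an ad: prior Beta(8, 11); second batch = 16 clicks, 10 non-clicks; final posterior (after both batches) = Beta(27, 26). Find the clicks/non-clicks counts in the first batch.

3 clicks and 5 non-clicks

Sequential conjugate updates are equivalent to a single update on the pooled data, so total successes = posterior α − prior α and total failures = posterior β − prior β.
Total across both batches: 27−8=19 clicks, 26−11=15 non-clicks.
Subtract the second batch: 19−16=3 clicks and 15−10=5 non-clicks.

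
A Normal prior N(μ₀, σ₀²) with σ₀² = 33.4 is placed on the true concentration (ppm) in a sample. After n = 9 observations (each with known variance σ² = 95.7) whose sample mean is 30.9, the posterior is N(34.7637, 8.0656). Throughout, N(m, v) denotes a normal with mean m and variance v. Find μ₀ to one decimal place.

μ₀ = 46.9

With known observation variance, the Normal–Normal posterior has precision τ_n = τ₀ + n/σ² and mean μ_n = (τ₀μ₀ + (n/σ²)x̄)/τ_n.
Here τ₀ = 1/33.4 = 0.029940 and τ_data = 9/95.7 = 0.094044, so τ_n = 0.123984.
Rearranging for μ₀: μ₀ = (μ_n·τ_n − τ_data·x̄)/τ₀ = (34.7637·0.123984 − 0.094044·30.9) / 0.029940 = 1.404183/0.029940 ≈ 46.9.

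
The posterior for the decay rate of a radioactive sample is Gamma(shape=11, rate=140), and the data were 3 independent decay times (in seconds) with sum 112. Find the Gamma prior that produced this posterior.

Gamma–exponential conjugacy: posterior shape = α + n, posterior rate = β + Σtᵢ.
So α = 11 − 3 = 8 and β = 140 − 112 = 28.

Gamma(shape=8, rate=28)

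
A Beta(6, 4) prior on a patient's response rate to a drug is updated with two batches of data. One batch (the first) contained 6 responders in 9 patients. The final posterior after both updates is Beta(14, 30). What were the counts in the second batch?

Because Beta–binomial updating is additive in the counts, the combined data contributed (α_post−α_prior, β_post−β_prior) successes and failures.
Total across both batches: 14−6=8 responders, 30−4=26 non-responders.
Subtract the first batch: 8−6=2 responders and 26−3=23 non-responders.

2 responders and 23 non-responders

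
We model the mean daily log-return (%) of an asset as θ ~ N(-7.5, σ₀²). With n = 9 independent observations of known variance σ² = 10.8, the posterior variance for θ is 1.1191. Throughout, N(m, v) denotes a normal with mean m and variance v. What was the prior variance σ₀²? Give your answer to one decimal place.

σ₀² = 16.6

For the Normal–Normal model with known σ², precisions add: τ_n = τ₀ + n/σ².
So 1/σ₀² = 1/1.1191 − 9/10.8 = 0.893575 − 0.833333 = 0.060242.
Hence σ₀² = 1/0.060242 ≈ 16.6.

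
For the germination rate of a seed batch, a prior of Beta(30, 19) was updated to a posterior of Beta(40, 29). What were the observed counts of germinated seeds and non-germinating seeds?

10 germinated seeds and 10 non-germinating seeds

A Beta(α, β) prior with s successes and f failures in binomial data gives a Beta(α+s, β+f) posterior.
Match parameters: s=40−30=10, f=29−19=10.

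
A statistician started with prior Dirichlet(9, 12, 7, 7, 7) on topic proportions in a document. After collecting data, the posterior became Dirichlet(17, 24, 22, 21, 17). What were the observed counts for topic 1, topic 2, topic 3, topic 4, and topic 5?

counts (8, 12, 15, 14, 10)

For a Dirichlet(α) prior with multinomial counts c, the posterior is Dirichlet(α + c) componentwise.
Counts are posterior − prior componentwise: 17−9=8, 24−12=12, 22−7=15, 21−7=14, 17−7=10.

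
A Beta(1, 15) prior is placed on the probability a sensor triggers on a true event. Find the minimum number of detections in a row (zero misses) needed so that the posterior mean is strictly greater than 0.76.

k = 47

After k detections and 0 misses the posterior is Beta(1+k, 15), with mean (1+k)/(1+15+k).
Set (1+k)/(16+k) > 0.76 and solve: k > (0.76·16 − 1)/(1 − 0.76) = 46.500.
The smallest integer exceeding 46.500 is 47, and checking k=47: (48)/(63) = 0.7619 > 0.76.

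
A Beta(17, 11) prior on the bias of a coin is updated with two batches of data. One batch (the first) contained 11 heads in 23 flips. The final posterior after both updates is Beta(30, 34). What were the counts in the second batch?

2 heads and 11 tails

Because Beta–binomial updating is additive in the counts, the combined data contributed (α_post−α_prior, β_post−β_prior) successes and failures.
Total across both batches: 30−17=13 heads, 34−11=23 tails.
Subtract the first batch: 13−11=2 heads and 23−12=11 tails.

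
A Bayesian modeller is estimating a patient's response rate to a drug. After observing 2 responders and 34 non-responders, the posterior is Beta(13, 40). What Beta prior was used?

Beta(11, 6)

A Beta(α, β) prior with s successes and f failures in binomial data gives a Beta(α+s, β+f) posterior.
Subtract the data counts: 13−2=11, 40−34=6.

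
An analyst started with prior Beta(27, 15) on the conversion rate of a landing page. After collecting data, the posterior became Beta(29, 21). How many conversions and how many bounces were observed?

2 conversions and 6 bounces

Beta is conjugate to the binomial likelihood: posterior = Beta(a+s, b+f).
Match parameters: s=29−27=2, f=21−15=6.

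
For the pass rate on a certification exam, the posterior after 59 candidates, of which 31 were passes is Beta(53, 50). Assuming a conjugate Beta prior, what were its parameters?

Beta(22, 22)

Under Beta–binomial conjugacy the posterior parameters are (α+s, β+f).
So α = 53 − 31 = 22 and β = 50 − 28 = 22.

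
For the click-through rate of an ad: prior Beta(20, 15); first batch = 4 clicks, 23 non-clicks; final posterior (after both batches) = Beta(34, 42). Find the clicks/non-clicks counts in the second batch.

10 clicks and 4 non-clicks

Sequential conjugate updates are equivalent to a single update on the pooled data, so total successes = posterior α − prior α and total failures = posterior β − prior β.
Total across both batches: 34−20=14 clicks, 42−15=27 non-clicks.
Subtract the first batch: 14−4=10 clicks and 27−23=4 non-clicks.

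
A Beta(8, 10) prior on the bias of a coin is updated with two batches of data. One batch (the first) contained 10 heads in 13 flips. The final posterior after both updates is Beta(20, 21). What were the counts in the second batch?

2 heads and 8 tails

Sequential conjugate updates are equivalent to a single update on the pooled data, so total successes = posterior α − prior α and total failures = posterior β − prior β.
Total across both batches: 20−8=12 heads, 21−10=11 tails.
Subtract the first batch: 12−10=2 heads and 11−3=8 tails.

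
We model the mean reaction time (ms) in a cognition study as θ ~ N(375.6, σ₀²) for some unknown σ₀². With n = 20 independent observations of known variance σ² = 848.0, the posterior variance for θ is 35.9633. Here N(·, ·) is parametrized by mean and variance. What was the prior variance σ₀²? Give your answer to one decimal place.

Posterior precision equals prior precision plus data precision: 1/σ_n² = 1/σ₀² + n/σ².
So 1/σ₀² = 1/35.9633 − 20/848.0 = 0.027806 − 0.023585 = 0.004221.
Hence σ₀² = 1/0.004221 ≈ 236.9.

σ₀² = 236.9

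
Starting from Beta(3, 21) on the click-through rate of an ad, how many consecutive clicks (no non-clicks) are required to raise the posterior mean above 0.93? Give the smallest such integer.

k = 277

After k clicks and 0 non-clicks the posterior is Beta(3+k, 21), with mean (3+k)/(3+21+k).
Set (3+k)/(24+k) > 0.93 and solve: k > (0.93·24 − 3)/(1 − 0.93) = 276.000.
The smallest integer exceeding 276.000 is 277.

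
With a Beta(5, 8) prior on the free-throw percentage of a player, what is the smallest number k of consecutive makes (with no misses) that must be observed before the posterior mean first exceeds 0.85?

After k makes and 0 misses the posterior is Beta(5+k, 8), with mean (5+k)/(5+8+k).
Set (5+k)/(13+k) > 0.85 and solve: k > (0.85·13 − 5)/(1 − 0.85) = 40.333.
The smallest integer exceeding 40.333 is 41.

k = 41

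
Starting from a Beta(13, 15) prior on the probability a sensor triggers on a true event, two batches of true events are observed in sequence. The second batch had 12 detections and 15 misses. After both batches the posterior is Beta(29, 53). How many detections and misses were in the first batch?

4 detections and 23 misses

Sequential conjugate updates are equivalent to a single update on the pooled data, so total successes = posterior α − prior α and total failures = posterior β − prior β.
Total across both batches: 29−13=16 detections, 53−15=38 misses.
Subtract the second batch: 16−12=4 detections and 38−15=23 misses.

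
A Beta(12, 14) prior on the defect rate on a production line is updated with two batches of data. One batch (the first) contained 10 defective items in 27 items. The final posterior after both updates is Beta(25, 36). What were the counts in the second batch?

Because Beta–binomial updating is additive in the counts, the combined data contributed (α_post−α_prior, β_post−β_prior) successes and failures.
Total across both batches: 25−12=13 defective items, 36−14=22 good items.
Subtract the first batch: 13−10=3 defective items and 22−17=5 good items.

3 defective items and 5 good items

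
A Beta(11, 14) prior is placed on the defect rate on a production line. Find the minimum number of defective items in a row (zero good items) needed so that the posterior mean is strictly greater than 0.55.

k = 7

After k defective items and 0 good items the posterior is Beta(11+k, 14), with mean (11+k)/(11+14+k).
Set (11+k)/(25+k) > 0.55 and solve: k > (0.55·25 − 11)/(1 − 0.55) = 6.111.
The smallest integer exceeding 6.111 is 7, and checking k=7: (18)/(32) = 0.5625 > 0.55.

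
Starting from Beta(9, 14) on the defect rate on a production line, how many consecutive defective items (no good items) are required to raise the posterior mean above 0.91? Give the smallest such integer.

After k defective items and 0 good items the posterior is Beta(9+k, 14), with mean (9+k)/(9+14+k).
Set (9+k)/(23+k) > 0.91 and solve: k > (0.91·23 − 9)/(1 − 0.91) = 132.556.
The smallest integer exceeding 132.556 is 133, and checking k=133: (142)/(156) = 0.9103 > 0.91.

k = 133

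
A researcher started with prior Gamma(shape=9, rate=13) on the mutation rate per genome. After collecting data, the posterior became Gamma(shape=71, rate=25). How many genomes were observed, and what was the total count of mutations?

n = 12 genomes with total 62 mutations

Gamma–Poisson conjugacy: posterior shape = α + Σxᵢ, posterior rate = β + n.
Matching: Σxᵢ = 71 − 9 = 62 and n = 25 − 13 = 12.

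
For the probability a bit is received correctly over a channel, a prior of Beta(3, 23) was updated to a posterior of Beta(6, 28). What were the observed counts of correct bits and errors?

3 correct bits and 5 errors

Under Beta–binomial conjugacy the posterior parameters are (a+s, b+f).
Match parameters: s=6−3=3, f=28−23=5.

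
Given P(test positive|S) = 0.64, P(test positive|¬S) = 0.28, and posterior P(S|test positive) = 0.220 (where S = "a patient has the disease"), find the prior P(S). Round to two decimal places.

P(S) = 0.11

In odds form, posterior odds = prior odds × likelihood ratio, so prior odds = posterior odds ÷ LR.
Posterior odds = 0.220/(1−0.220) = 0.2821. LR = 0.64/0.28 = 2.2857.
Prior odds = 0.2821/2.2857 = 0.1234, so P(S) = 0.1234/(1+0.1234) ≈ 0.11.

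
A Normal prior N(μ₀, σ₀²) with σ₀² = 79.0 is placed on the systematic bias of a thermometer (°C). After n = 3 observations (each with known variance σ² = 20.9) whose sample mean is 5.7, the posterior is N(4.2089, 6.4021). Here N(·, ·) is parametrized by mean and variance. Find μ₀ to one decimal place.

μ₀ = -12.7

With known observation variance, the Normal–Normal posterior has precision τ_n = τ₀ + n/σ² and mean μ_n = (τ₀μ₀ + (n/σ²)x̄)/τ_n.
Here τ₀ = 1/79.0 = 0.012658 and τ_data = 3/20.9 = 0.143541, so τ_n = 0.156199.
Rearranging for μ₀: μ₀ = (μ_n·τ_n − τ_data·x̄)/τ₀ = (4.2089·0.156199 − 0.143541·5.7) / 0.012658 = -0.160758/0.012658 ≈ -12.7.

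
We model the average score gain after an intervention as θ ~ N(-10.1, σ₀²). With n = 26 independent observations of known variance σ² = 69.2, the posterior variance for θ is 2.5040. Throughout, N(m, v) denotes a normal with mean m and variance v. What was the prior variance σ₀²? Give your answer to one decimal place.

Posterior precision equals prior precision plus data precision: 1/σ_n² = 1/σ₀² + n/σ².
So 1/σ₀² = 1/2.5040 − 26/69.2 = 0.399361 − 0.375723 = 0.023638.
Hence σ₀² = 1/0.023638 ≈ 42.3.

σ₀² = 42.3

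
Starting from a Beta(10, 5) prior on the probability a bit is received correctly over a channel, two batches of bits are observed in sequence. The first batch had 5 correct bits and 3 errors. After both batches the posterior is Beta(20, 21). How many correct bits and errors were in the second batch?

5 correct bits and 13 errors

Sequential conjugate updates are equivalent to a single update on the pooled data, so total successes = posterior α − prior α and total failures = posterior β − prior β.
Total across both batches: 20−10=10 correct bits, 21−5=16 errors.
Subtract the first batch: 10−5=5 correct bits and 16−3=13 errors.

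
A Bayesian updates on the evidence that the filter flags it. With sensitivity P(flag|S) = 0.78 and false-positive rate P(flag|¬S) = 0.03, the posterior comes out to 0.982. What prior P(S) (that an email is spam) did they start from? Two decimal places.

In odds form, posterior odds = prior odds × likelihood ratio, so prior odds = posterior odds ÷ LR.
Posterior odds = 0.982/(1−0.982) = 54.5556. LR = 0.78/0.03 = 26.0000.
Prior odds = 54.5556/26.0000 = 2.0983, so P(S) = 2.0983/(1+2.0983) ≈ 0.68.

P(S) = 0.68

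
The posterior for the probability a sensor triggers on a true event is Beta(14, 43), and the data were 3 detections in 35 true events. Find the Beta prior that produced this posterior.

Beta(11, 11)

A Beta(a, b) prior with s successes and f failures in binomial data gives a Beta(a+s, b+f) posterior.
Subtract the data counts: 14−3=11, 43−32=11.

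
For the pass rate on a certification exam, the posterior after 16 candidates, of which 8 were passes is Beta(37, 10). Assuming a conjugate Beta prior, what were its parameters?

A Beta(α, β) prior with s successes and f failures in binomial data gives a Beta(α+s, β+f) posterior.
So α = 37 − 8 = 29 and β = 10 − 8 = 2.

Beta(29, 2)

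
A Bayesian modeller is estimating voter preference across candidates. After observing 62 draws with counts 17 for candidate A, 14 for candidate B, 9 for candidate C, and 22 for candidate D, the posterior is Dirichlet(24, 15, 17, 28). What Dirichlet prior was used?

For a Dirichlet(α) prior with multinomial counts c, the posterior is Dirichlet(α + c) componentwise.
Subtract each count from the matching posterior parameter: 24−17=7, 15−14=1, 17−9=8, 28−22=6.

Dirichlet(7, 1, 8, 6)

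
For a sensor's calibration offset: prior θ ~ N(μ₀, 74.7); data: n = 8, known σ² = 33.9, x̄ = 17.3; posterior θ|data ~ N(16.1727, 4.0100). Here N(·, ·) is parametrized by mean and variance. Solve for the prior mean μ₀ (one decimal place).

μ₀ = -3.7

The posterior mean is a precision-weighted average: μ_n = (τ₀μ₀ + τ_data·x̄)/(τ₀+τ_data), with τ₀=1/σ₀² and τ_data=n/σ².
Here τ₀ = 1/74.7 = 0.013387 and τ_data = 8/33.9 = 0.235988, so τ_n = 0.249375.
Rearranging for μ₀: μ₀ = (μ_n·τ_n − τ_data·x̄)/τ₀ = (16.1727·0.249375 − 0.235988·17.3) / 0.013387 = -0.049525/0.013387 ≈ -3.7.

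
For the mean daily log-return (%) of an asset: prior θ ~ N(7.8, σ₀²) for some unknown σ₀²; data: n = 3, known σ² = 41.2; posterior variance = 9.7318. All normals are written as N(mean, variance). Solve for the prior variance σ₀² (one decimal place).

For the Normal–Normal model with known σ², precisions add: τ_n = τ₀ + n/σ².
So 1/σ₀² = 1/9.7318 − 3/41.2 = 0.102756 − 0.072816 = 0.029940.
Hence σ₀² = 1/0.029940 ≈ 33.4.

σ₀² = 33.4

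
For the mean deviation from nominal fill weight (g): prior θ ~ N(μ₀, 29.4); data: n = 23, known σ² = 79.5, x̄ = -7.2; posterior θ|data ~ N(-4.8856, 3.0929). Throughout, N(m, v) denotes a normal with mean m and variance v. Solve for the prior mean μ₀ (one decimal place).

μ₀ = 14.8

The posterior mean is a precision-weighted average: μ_n = (τ₀μ₀ + τ_data·x̄)/(τ₀+τ_data), with τ₀=1/σ₀² and τ_data=n/σ².
Here τ₀ = 1/29.4 = 0.034014 and τ_data = 23/79.5 = 0.289308, so τ_n = 0.323322.
Rearranging for μ₀: μ₀ = (μ_n·τ_n − τ_data·x̄)/τ₀ = (-4.8856·0.323322 − 0.289308·-7.2) / 0.034014 = 0.503396/0.034014 ≈ 14.8.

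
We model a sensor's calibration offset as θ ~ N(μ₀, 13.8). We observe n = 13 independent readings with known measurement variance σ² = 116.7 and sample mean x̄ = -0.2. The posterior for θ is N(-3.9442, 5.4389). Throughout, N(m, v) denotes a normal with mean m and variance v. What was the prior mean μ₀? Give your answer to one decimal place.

μ₀ = -9.7

With known observation variance, the Normal–Normal posterior has precision τ_n = τ₀ + n/σ² and mean μ_n = (τ₀μ₀ + (n/σ²)x̄)/τ_n.
Here τ₀ = 1/13.8 = 0.072464 and τ_data = 13/116.7 = 0.111397, so τ_n = 0.183861.
Rearranging for μ₀: μ₀ = (μ_n·τ_n − τ_data·x̄)/τ₀ = (-3.9442·0.183861 − 0.111397·-0.2) / 0.072464 = -0.702905/0.072464 ≈ -9.7.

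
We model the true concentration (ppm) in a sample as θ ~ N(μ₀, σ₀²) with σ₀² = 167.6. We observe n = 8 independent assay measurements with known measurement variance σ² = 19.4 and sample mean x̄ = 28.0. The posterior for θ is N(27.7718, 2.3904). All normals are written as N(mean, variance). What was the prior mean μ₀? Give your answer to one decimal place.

μ₀ = 12.0

The posterior mean is a precision-weighted average: μ_n = (τ₀μ₀ + τ_data·x̄)/(τ₀+τ_data), with τ₀=1/σ₀² and τ_data=n/σ².
Here τ₀ = 1/167.6 = 0.005967 and τ_data = 8/19.4 = 0.412371, so τ_n = 0.418338.
Rearranging for μ₀: μ₀ = (μ_n·τ_n − τ_data·x̄)/τ₀ = (27.7718·0.418338 − 0.412371·28.0) / 0.005967 = 0.071611/0.005967 ≈ 12.0.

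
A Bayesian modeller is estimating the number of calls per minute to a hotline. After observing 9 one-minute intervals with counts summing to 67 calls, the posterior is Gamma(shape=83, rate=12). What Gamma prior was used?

Gamma(shape=16, rate=3)

Gamma–Poisson conjugacy: posterior shape = α + Σxᵢ, posterior rate = β + n.
So α = 83 − 67 = 16 and β = 12 − 9 = 3.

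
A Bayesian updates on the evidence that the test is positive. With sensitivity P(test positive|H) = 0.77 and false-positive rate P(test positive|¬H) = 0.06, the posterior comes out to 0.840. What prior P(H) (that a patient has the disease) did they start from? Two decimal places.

In odds form, posterior odds = prior odds × likelihood ratio, so prior odds = posterior odds ÷ LR.
Posterior odds = 0.840/(1−0.840) = 5.2500. LR = 0.77/0.06 = 12.8333.
Prior odds = 5.2500/12.8333 = 0.4091, so P(H) = 0.4091/(1+0.4091) ≈ 0.29.

P(H) = 0.29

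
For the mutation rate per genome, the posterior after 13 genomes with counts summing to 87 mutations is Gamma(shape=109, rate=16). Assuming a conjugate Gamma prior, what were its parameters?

A Gamma(α, β) prior (rate parametrization) on a Poisson rate with n observations summing to S gives posterior Gamma(α+S, β+n).
So α = 109 − 87 = 22 and β = 16 − 13 = 3.

Gamma(shape=22, rate=3)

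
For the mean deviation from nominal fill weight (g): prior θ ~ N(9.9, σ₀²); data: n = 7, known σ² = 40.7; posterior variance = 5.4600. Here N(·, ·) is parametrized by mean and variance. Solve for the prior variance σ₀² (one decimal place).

σ₀² = 89.6

Posterior precision equals prior precision plus data precision: 1/σ_n² = 1/σ₀² + n/σ².
So 1/σ₀² = 1/5.4600 − 7/40.7 = 0.183150 − 0.171990 = 0.011160.
Hence σ₀² = 1/0.011160 ≈ 89.6.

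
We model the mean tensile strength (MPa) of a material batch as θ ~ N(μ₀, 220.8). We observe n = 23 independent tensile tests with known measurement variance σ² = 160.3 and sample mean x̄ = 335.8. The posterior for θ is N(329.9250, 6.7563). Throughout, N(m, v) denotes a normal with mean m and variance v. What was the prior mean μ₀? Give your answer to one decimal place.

μ₀ = 143.8

The posterior mean is a precision-weighted average: μ_n = (τ₀μ₀ + τ_data·x̄)/(τ₀+τ_data), with τ₀=1/σ₀² and τ_data=n/σ².
Here τ₀ = 1/220.8 = 0.004529 and τ_data = 23/160.3 = 0.143481, so τ_n = 0.148010.
Rearranging for μ₀: μ₀ = (μ_n·τ_n − τ_data·x̄)/τ₀ = (329.9250·0.148010 − 0.143481·335.8) / 0.004529 = 0.651279/0.004529 ≈ 143.8.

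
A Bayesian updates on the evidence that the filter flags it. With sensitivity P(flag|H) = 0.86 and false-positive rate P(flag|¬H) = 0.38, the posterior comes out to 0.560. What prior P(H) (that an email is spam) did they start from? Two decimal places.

In odds form, posterior odds = prior odds × likelihood ratio, so prior odds = posterior odds ÷ LR.
Posterior odds = 0.560/(1−0.560) = 1.2727. LR = 0.86/0.38 = 2.2632.
Prior odds = 1.2727/2.2632 = 0.5623, so P(H) = 0.5623/(1+0.5623) ≈ 0.36.

P(H) = 0.36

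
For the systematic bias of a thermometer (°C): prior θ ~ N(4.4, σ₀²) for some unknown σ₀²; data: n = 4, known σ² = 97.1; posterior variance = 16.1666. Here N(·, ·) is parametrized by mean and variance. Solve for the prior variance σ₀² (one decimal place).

For the Normal–Normal model with known σ², precisions add: τ_n = τ₀ + n/σ².
So 1/σ₀² = 1/16.1666 − 4/97.1 = 0.061856 − 0.041195 = 0.020661.
Hence σ₀² = 1/0.020661 ≈ 48.4.

σ₀² = 48.4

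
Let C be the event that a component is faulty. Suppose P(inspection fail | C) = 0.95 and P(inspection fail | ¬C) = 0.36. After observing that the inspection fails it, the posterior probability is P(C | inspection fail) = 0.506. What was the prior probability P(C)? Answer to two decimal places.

P(C) = 0.28

Bayes' rule in odds form gives O(C|E) = O(C)·[P(E|C)/P(E|¬C)], hence O(C) = O(C|E)/LR.
Posterior odds = 0.506/(1−0.506) = 1.0243. LR = 0.95/0.36 = 2.6389.
Prior odds = 1.0243/2.6389 = 0.3882, so P(C) = 0.3882/(1+0.3882) ≈ 0.28.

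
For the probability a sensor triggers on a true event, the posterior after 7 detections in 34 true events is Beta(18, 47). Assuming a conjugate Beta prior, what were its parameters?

Beta(11, 20)

Under Beta–binomial conjugacy the posterior parameters are (a+s, b+f).
So a = 18 − 7 = 11 and b = 47 − 27 = 20.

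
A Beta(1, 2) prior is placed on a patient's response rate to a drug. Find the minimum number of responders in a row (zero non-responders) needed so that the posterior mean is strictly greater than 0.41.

k = 1

After k responders and 0 non-responders the posterior is Beta(1+k, 2), with mean (1+k)/(1+2+k).
Set (1+k)/(3+k) > 0.41 and solve: k > (0.41·3 − 1)/(1 − 0.41) = 0.390.
The smallest integer exceeding 0.390 is 1.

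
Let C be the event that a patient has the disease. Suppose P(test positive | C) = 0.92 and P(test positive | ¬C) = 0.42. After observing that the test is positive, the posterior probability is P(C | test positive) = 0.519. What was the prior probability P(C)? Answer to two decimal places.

In odds form, posterior odds = prior odds × likelihood ratio, so prior odds = posterior odds ÷ LR.
Posterior odds = 0.519/(1−0.519) = 1.0790. LR = 0.92/0.42 = 2.1905.
Prior odds = 1.0790/2.1905 = 0.4926, so P(C) = 0.4926/(1+0.4926) ≈ 0.33.

P(C) = 0.33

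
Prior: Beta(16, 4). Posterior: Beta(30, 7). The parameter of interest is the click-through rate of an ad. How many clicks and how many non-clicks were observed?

14 clicks and 3 non-clicks

A Beta(a, b) prior with s successes and f failures in binomial data gives a Beta(a+s, b+f) posterior.
Match parameters: s=30−16=14, f=7−4=3.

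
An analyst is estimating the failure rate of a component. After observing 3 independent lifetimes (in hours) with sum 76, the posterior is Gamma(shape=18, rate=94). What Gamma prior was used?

Gamma–exponential conjugacy: posterior shape = α + n, posterior rate = β + Σtᵢ.
So α = 18 − 3 = 15 and β = 94 − 76 = 18.

Gamma(shape=15, rate=18)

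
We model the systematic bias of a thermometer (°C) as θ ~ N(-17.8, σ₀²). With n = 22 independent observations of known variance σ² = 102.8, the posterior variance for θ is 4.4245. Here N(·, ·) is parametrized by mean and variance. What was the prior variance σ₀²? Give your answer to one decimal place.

σ₀² = 83.3

Posterior precision equals prior precision plus data precision: 1/σ_n² = 1/σ₀² + n/σ².
So 1/σ₀² = 1/4.4245 − 22/102.8 = 0.226014 − 0.214008 = 0.012006.
Hence σ₀² = 1/0.012006 ≈ 83.3.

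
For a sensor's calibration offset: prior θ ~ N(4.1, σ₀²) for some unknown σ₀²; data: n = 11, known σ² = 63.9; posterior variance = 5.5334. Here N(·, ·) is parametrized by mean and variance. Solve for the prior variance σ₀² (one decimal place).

Posterior precision equals prior precision plus data precision: 1/σ_n² = 1/σ₀² + n/σ².
So 1/σ₀² = 1/5.5334 − 11/63.9 = 0.180721 − 0.172144 = 0.008577.
Hence σ₀² = 1/0.008577 ≈ 116.6.

σ₀² = 116.6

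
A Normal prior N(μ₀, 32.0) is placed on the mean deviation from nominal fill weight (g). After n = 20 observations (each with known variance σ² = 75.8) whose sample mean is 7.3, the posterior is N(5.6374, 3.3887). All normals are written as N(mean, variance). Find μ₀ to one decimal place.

With known observation variance, the Normal–Normal posterior has precision τ_n = τ₀ + n/σ² and mean μ_n = (τ₀μ₀ + (n/σ²)x̄)/τ_n.
Here τ₀ = 1/32.0 = 0.031250 and τ_data = 20/75.8 = 0.263852, so τ_n = 0.295102.
Rearranging for μ₀: μ₀ = (μ_n·τ_n − τ_data·x̄)/τ₀ = (5.6374·0.295102 − 0.263852·7.3) / 0.031250 = -0.262512/0.031250 ≈ -8.4.

μ₀ = -8.4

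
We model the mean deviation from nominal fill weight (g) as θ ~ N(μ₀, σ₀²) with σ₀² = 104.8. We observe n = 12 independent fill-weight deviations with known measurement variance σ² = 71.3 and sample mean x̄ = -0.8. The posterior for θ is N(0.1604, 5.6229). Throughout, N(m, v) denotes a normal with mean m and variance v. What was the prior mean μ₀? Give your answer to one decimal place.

μ₀ = 17.1

The posterior mean is a precision-weighted average: μ_n = (τ₀μ₀ + τ_data·x̄)/(τ₀+τ_data), with τ₀=1/σ₀² and τ_data=n/σ².
Here τ₀ = 1/104.8 = 0.009542 and τ_data = 12/71.3 = 0.168303, so τ_n = 0.177845.
Rearranging for μ₀: μ₀ = (μ_n·τ_n − τ_data·x̄)/τ₀ = (0.1604·0.177845 − 0.168303·-0.8) / 0.009542 = 0.163169/0.009542 ≈ 17.1.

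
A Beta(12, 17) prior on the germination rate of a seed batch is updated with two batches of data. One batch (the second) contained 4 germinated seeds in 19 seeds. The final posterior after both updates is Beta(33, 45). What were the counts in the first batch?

Because Beta–binomial updating is additive in the counts, the combined data contributed (α_post−α_prior, β_post−β_prior) successes and failures.
Total across both batches: 33−12=21 germinated seeds, 45−17=28 non-germinating seeds.
Subtract the second batch: 21−4=17 germinated seeds and 28−15=13 non-germinating seeds.

17 germinated seeds and 13 non-germinating seeds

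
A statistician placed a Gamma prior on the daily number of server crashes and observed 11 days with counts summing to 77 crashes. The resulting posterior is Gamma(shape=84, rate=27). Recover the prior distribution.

Gamma(shape=7, rate=16)

Gamma–Poisson conjugacy: posterior shape = α + Σxᵢ, posterior rate = β + n.
So α = 84 − 77 = 7 and β = 27 − 11 = 16.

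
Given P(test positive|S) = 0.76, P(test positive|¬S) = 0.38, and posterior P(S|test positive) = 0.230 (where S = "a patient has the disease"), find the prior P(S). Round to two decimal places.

In odds form, posterior odds = prior odds × likelihood ratio, so prior odds = posterior odds ÷ LR.
Posterior odds = 0.230/(1−0.230) = 0.2987. LR = 0.76/0.38 = 2.0000.
Prior odds = 0.2987/2.0000 = 0.1494, so P(S) = 0.1494/(1+0.1494) ≈ 0.13.

P(S) = 0.13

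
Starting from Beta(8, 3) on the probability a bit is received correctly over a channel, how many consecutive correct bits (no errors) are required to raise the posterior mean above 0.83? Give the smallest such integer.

After k correct bits and 0 errors the posterior is Beta(8+k, 3), with mean (8+k)/(8+3+k).
Set (8+k)/(11+k) > 0.83 and solve: k > (0.83·11 − 8)/(1 − 0.83) = 6.647.
The smallest integer exceeding 6.647 is 7.

k = 7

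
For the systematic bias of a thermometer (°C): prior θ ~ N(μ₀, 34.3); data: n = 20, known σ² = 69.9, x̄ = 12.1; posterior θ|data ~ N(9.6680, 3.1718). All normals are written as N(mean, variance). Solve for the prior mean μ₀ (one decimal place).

The posterior mean is a precision-weighted average: μ_n = (τ₀μ₀ + τ_data·x̄)/(τ₀+τ_data), with τ₀=1/σ₀² and τ_data=n/σ².
Here τ₀ = 1/34.3 = 0.029155 and τ_data = 20/69.9 = 0.286123, so τ_n = 0.315278.
Rearranging for μ₀: μ₀ = (μ_n·τ_n − τ_data·x̄)/τ₀ = (9.6680·0.315278 − 0.286123·12.1) / 0.029155 = -0.413981/0.029155 ≈ -14.2.

μ₀ = -14.2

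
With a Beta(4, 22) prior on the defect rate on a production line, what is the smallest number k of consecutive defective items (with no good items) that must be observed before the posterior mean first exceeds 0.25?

k = 4

After k defective items and 0 good items the posterior is Beta(4+k, 22), with mean (4+k)/(4+22+k).
Set (4+k)/(26+k) > 0.25 and solve: k > (0.25·26 − 4)/(1 − 0.25) = 3.333.
The smallest integer exceeding 3.333 is 4.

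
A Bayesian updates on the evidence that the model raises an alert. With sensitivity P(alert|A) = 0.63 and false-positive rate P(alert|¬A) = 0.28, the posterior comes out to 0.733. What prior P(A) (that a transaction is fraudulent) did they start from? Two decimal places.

P(A) = 0.55

In odds form, posterior odds = prior odds × likelihood ratio, so prior odds = posterior odds ÷ LR.
Posterior odds = 0.733/(1−0.733) = 2.7453. LR = 0.63/0.28 = 2.2500.
Prior odds = 2.7453/2.2500 = 1.2201, so P(A) = 1.2201/(1+1.2201) ≈ 0.55.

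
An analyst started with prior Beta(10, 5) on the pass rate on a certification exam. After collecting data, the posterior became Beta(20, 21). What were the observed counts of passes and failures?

Under Beta–binomial conjugacy the posterior parameters are (α+s, β+f).
So s = 20 − 10 = 10 and f = 21 − 5 = 16.

10 passes and 16 failures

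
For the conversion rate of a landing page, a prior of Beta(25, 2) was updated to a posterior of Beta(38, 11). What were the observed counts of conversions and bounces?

13 conversions and 9 bounces

Beta is conjugate to the binomial likelihood: posterior = Beta(a+s, b+f).
So s = 38 − 25 = 13 and f = 11 − 2 = 9.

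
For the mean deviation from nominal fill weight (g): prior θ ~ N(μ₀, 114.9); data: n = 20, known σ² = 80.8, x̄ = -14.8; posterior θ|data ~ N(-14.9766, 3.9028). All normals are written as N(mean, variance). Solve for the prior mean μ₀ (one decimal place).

With known observation variance, the Normal–Normal posterior has precision τ_n = τ₀ + n/σ² and mean μ_n = (τ₀μ₀ + (n/σ²)x̄)/τ_n.
Here τ₀ = 1/114.9 = 0.008703 and τ_data = 20/80.8 = 0.247525, so τ_n = 0.256228.
Rearranging for μ₀: μ₀ = (μ_n·τ_n − τ_data·x̄)/τ₀ = (-14.9766·0.256228 − 0.247525·-14.8) / 0.008703 = -0.174054/0.008703 ≈ -20.0.

μ₀ = -20.0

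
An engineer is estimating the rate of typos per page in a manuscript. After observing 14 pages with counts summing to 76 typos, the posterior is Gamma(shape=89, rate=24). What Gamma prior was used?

Gamma(shape=13, rate=10)

Gamma–Poisson conjugacy: posterior shape = α + Σxᵢ, posterior rate = β + n.
So α = 89 − 76 = 13 and β = 24 − 14 = 10.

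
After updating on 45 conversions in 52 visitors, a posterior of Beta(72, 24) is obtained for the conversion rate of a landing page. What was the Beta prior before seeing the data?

Beta(27, 17)

Under Beta–binomial conjugacy the posterior parameters are (α+s, β+f).
Subtract the data counts: 72−45=27, 24−7=17.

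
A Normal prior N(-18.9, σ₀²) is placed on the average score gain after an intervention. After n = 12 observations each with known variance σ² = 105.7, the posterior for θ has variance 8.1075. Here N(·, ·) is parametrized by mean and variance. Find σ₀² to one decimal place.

σ₀² = 101.9

For the Normal–Normal model with known σ², precisions add: τ_n = τ₀ + n/σ².
So 1/σ₀² = 1/8.1075 − 12/105.7 = 0.123343 − 0.113529 = 0.009814.
Hence σ₀² = 1/0.009814 ≈ 101.9.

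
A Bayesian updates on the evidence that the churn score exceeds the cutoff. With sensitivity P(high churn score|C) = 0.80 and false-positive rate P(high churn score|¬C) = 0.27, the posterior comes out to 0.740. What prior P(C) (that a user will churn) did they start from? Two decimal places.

In odds form, posterior odds = prior odds × likelihood ratio, so prior odds = posterior odds ÷ LR.
Posterior odds = 0.740/(1−0.740) = 2.8462. LR = 0.80/0.27 = 2.9630.
Prior odds = 2.8462/2.9630 = 0.9606, so P(C) = 0.9606/(1+0.9606) ≈ 0.49.

P(C) = 0.49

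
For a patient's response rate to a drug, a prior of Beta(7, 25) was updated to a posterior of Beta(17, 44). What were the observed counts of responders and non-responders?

A Beta(α, β) prior with s successes and f failures in binomial data gives a Beta(α+s, β+f) posterior.
Match parameters: s=17−7=10, f=44−25=19.

10 responders and 19 non-responders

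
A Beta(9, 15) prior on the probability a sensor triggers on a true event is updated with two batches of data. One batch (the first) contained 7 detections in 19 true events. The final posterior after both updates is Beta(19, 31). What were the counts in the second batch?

3 detections and 4 misses

Because Beta–binomial updating is additive in the counts, the combined data contributed (α_post−α_prior, β_post−β_prior) successes and failures.
Total across both batches: 19−9=10 detections, 31−15=16 misses.
Subtract the first batch: 10−7=3 detections and 16−12=4 misses.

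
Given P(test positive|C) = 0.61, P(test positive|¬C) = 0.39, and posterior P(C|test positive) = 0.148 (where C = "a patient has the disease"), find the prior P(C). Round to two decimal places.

Bayes' rule in odds form gives O(C|E) = O(C)·[P(E|C)/P(E|¬C)], hence O(C) = O(C|E)/LR.
Posterior odds = 0.148/(1−0.148) = 0.1737. LR = 0.61/0.39 = 1.5641.
Prior odds = 0.1737/1.5641 = 0.1111, so P(C) = 0.1111/(1+0.1111) ≈ 0.10.

P(C) = 0.10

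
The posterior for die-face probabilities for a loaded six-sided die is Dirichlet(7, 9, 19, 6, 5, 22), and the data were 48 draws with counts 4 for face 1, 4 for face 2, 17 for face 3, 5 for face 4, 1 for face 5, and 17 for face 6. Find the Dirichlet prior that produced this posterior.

For a Dirichlet(α) prior with multinomial counts c, the posterior is Dirichlet(α + c) componentwise.
Subtract each count from the matching posterior parameter: 7−4=3, 9−4=5, 19−17=2, 6−5=1, 5−1=4, 22−17=5.

Dirichlet(3, 5, 2, 1, 4, 5)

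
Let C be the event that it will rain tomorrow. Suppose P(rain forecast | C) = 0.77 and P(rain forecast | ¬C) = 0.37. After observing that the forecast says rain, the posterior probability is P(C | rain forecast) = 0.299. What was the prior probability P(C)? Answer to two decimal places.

In odds form, posterior odds = prior odds × likelihood ratio, so prior odds = posterior odds ÷ LR.
Posterior odds = 0.299/(1−0.299) = 0.4265. LR = 0.77/0.37 = 2.0811.
Prior odds = 0.4265/2.0811 = 0.2049, so P(C) = 0.2049/(1+0.2049) ≈ 0.17.

P(C) = 0.17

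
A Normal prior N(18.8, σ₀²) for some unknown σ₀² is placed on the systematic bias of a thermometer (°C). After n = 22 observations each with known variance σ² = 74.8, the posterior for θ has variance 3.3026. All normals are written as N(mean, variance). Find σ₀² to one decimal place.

σ₀² = 115.3

For the Normal–Normal model with known σ², precisions add: τ_n = τ₀ + n/σ².
So 1/σ₀² = 1/3.3026 − 22/74.8 = 0.302792 − 0.294118 = 0.008674.
Hence σ₀² = 1/0.008674 ≈ 115.3.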